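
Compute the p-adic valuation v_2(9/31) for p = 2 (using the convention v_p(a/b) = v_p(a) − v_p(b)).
v_2(9/31) = 0

Factor powers of 2 from the numerator and denominator of the reduced fraction: 9 = 2^0 · 9 and 31 = 2^0 · 31. Apply v_p(a/b) = v_p(a) − v_p(b): v_2(9/31) = 0 − 0 = 0.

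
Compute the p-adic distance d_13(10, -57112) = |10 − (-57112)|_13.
d_13(10, -57112) = 1/28561

Step 1 — x − y = 10 − (-57112) = 57122. Step 2 — v_13(57122) = 4 (factor: 57122 = (13^4 · 2); the sign does not affect v_p). Step 3 — |x − y|_13 = 13^{-4} = 1/28561.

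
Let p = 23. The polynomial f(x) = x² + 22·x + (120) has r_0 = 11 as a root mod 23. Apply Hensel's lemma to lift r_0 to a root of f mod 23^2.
r_1 = 517 (mod 529)

Hensel: r_{i+1} = r_i − f(r_i)·(f′(r_i))^{-1} mod 23^{i+2}, f′(x) = 2x + 22. Iterate:
  r_0 = 11 (mod 23)
  r_1 = 517 (mod 529)
Final: r = 517 satisfies f(r) ≡ 0 mod 23^2.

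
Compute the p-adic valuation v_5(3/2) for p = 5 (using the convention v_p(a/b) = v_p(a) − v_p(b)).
v_5(3/2) = 0

Factor powers of 5 from the numerator and denominator of the reduced fraction: 3 = 5^0 · 3 and 2 = 5^0 · 2. Apply v_p(a/b) = v_p(a) − v_p(b): v_5(3/2) = 0 − 0 = 0.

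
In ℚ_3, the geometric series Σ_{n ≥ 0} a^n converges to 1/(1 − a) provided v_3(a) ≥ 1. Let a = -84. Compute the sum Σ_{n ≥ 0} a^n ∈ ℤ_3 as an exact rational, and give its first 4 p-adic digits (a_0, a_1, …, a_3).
Σ a^n = 1/(1 − a) = 1/85;  first 4 digits = (1, 2, 0, 2)

v_3(a) = 1 ≥ 1, so the series converges in ℤ_3 to 1/(1 − a) = 1/(1 − (-84)) = 1/85. Expand this rational in ℤ_3: compute digits iteratively via d_i = x_i mod 3, x_{i+1} = (x_i − d_i)/3. The first 4 digits are (1, 2, 0, 2).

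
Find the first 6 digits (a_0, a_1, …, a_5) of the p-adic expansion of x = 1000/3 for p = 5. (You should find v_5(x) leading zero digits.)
(a_0, …, a_5) = (0, 0, 0, 1, 2, 3)

v_5(1000/3) = 3, so a_0 = ... = a_2 = 0. Factor out: x = 5^3 · u with u = 8/3 a unit in ℤ_5. Expand u iteratively via a_{v+i} = u_i mod 5, u_{i+1} = (u_i − a_{v+i})/5:
  u_0 = 8/3;  a_3 = 1;  u_1 = (u_0 − 1)/5 = 1/3
  u_1 = 1/3;  a_4 = 2;  u_2 = (u_1 − 2)/5 = -1/3
  u_2 = -1/3;  a_5 = 3;  u_3 = (u_2 − 3)/5 = -2/3
Digits: (0, 0, 0, 1, 2, 3).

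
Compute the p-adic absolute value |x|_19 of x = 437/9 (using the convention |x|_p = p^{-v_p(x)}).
|437/9|_19 = 1/19

Step 1 — compute v_19(x) by factoring powers of 19 out of the numerator and denominator: v_19(437/9) = 1. Step 2 — apply |x|_p = p^{-v_p(x)} = 19^{-1} = 1/19.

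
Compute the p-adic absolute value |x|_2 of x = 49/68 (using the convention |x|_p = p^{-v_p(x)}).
|49/68|_2 = 4

Step 1 — compute v_2(x) by factoring powers of 2 out of the numerator and denominator: v_2(49/68) = -2. Step 2 — apply |x|_p = p^{-v_p(x)} = 2^{2} = 4.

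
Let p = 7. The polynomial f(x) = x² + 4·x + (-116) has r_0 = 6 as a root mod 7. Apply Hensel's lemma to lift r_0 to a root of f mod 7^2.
r_1 = 34 (mod 49)

Hensel: r_{i+1} = r_i − f(r_i)·(f′(r_i))^{-1} mod 7^{i+2}, f′(x) = 2x + 4. Iterate:
  r_0 = 6 (mod 7)
  r_1 = 34 (mod 49)
Final: r = 34 satisfies f(r) ≡ 0 mod 7^2.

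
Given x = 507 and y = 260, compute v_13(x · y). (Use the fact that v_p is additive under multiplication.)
v_13(131820) = 3

v_p(x) = 2 (factor: 507 = 13^2 · 3); v_p(y) = 1 (factor: 260 = 13^1 · 20). Additivity: v_p(xy) = v_p(x) + v_p(y) = 2 + 1 = 3. (Direct check: xy = 131820 = 13^3 · (60).)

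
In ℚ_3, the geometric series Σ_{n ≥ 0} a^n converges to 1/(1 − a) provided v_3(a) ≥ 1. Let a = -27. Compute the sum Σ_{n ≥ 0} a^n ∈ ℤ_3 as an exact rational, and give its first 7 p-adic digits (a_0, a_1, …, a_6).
Σ a^n = 1/(1 − a) = 1/28;  first 7 digits = (1, 0, 0, 2, 2, 2, 0)

v_3(a) = 3 ≥ 1, so the series converges in ℤ_3 to 1/(1 − a) = 1/(1 − (-27)) = 1/28. Expand this rational in ℤ_3: compute digits iteratively via d_i = x_i mod 3, x_{i+1} = (x_i − d_i)/3. The first 7 digits are (1, 0, 0, 2, 2, 2, 0).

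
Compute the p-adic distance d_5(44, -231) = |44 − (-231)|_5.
d_5(44, -231) = 1/25

Step 1 — x − y = 44 − (-231) = 275. Step 2 — v_5(275) = 2 (factor: 275 = (5^2 · 11); the sign does not affect v_p). Step 3 — |x − y|_5 = 5^{-2} = 1/25.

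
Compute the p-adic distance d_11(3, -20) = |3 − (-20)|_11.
d_11(3, -20) = 1

Step 1 — x − y = 3 − (-20) = 23. Step 2 — v_11(23) = 0 (factor: 23 = (11^0 · 23); the sign does not affect v_p). Step 3 — |x − y|_11 = 11^{0} = 1.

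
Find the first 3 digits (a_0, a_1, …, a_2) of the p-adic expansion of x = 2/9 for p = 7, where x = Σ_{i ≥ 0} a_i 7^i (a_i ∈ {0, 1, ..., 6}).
(a_0, …, a_2) = (1, 3, 5)

v_7(2/9) = 0 (numerator and denominator both coprime to 7), so x ∈ ℤ_7^×. Compute digits iteratively via a_i = x_i mod 7, x_{i+1} = (x_i − a_i)/7, with x_0 = x:
  x_0 = 2/9;  a_0 = 1;  x_1 = (x_0 − 1)/7 = -1/9
  x_1 = -1/9;  a_1 = 3;  x_2 = (x_1 − 3)/7 = -4/9
  x_2 = -4/9;  a_2 = 5;  x_3 = (x_2 − 5)/7 = -7/9
Digits: (1, 3, 5).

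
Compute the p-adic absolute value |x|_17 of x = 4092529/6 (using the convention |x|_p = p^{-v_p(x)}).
|4092529/6|_17 = 1/83521

Step 1 — compute v_17(x) by factoring powers of 17 out of the numerator and denominator: v_17(4092529/6) = 4. Step 2 — apply |x|_p = p^{-v_p(x)} = 17^{-4} = 1/83521.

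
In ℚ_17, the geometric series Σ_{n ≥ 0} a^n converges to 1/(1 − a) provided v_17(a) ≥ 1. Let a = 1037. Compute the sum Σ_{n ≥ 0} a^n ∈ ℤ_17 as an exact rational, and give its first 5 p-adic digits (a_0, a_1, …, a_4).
Σ a^n = 1/(1 − a) = -1/1036;  first 5 digits = (1, 10, 1, 12, 6)

v_17(a) = 1 ≥ 1, so the series converges in ℤ_17 to 1/(1 − a) = 1/(1 − 1037) = -1/1036. Expand this rational in ℤ_17: compute digits iteratively via d_i = x_i mod 17, x_{i+1} = (x_i − d_i)/17. The first 5 digits are (1, 10, 1, 12, 6).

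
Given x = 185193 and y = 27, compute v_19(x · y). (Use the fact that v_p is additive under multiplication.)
v_19(5000211) = 3

v_p(x) = 3 (factor: 185193 = 19^3 · 27); v_p(y) = 0 (factor: 27 = 19^0 · 27). Additivity: v_p(xy) = v_p(x) + v_p(y) = 3 + 0 = 3. (Direct check: xy = 5000211 = 19^3 · (729).)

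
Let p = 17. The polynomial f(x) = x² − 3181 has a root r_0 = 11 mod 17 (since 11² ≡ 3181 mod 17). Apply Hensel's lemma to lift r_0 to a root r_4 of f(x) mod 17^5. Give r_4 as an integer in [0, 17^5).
r_4 = 597697 (mod 1419857)

Hensel's recurrence: r_{i+1} = r_i − f(r_i)·(f′(r_i))^{-1} mod 17^{i+2}, with f′(x) = 2x. Iterate:
  r_0 = 11 (mod 17)
  r_1 = 45 (mod 289)
  r_2 = 3224 (mod 4913)
  r_3 = 13050 (mod 83521)
  r_4 = 597697 (mod 1419857)
Final: r_4 = 597697, and one checks f(r_4) ≡ 0 mod 17^5.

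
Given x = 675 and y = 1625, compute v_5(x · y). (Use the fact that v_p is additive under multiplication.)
v_5(1096875) = 5

v_p(x) = 2 (factor: 675 = 5^2 · 27); v_p(y) = 3 (factor: 1625 = 5^3 · 13). Additivity: v_p(xy) = v_p(x) + v_p(y) = 2 + 3 = 5. (Direct check: xy = 1096875 = 5^5 · (351).)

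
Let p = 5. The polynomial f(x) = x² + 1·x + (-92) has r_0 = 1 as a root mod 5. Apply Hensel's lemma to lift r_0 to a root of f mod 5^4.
r_3 = 106 (mod 625)

Hensel: r_{i+1} = r_i − f(r_i)·(f′(r_i))^{-1} mod 5^{i+2}, f′(x) = 2x + 1. Iterate:
  r_0 = 1 (mod 5)
  r_1 = 6 (mod 25)
  r_2 = 106 (mod 125)
  r_3 = 106 (mod 625)
Final: r = 106 satisfies f(r) ≡ 0 mod 5^4.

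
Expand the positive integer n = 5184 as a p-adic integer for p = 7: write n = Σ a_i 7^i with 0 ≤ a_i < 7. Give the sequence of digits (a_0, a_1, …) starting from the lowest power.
(a_0, a_1, …) = (4, 5, 0, 1, 2)

Repeated division by 7 gives the digits low-to-high: 5184 = 4 + 5·7^1 + 1·7^3 + 2·7^4. Digit sequence: (4, 5, 0, 1, 2).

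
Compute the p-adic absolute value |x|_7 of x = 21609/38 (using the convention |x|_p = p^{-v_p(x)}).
|21609/38|_7 = 1/2401

Step 1 — compute v_7(x) by factoring powers of 7 out of the numerator and denominator: v_7(21609/38) = 4. Step 2 — apply |x|_p = p^{-v_p(x)} = 7^{-4} = 1/2401.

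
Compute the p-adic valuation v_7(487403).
v_7(487403) = 5

v_7(n) is the largest exponent k such that 7^k divides n. Factor out: 487403 = 7^5 · 29. (Sign doesn't affect v_p.) So v_7(487403) = 5.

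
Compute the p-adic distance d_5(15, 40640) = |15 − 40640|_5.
d_5(15, 40640) = 1/3125

Step 1 — x − y = 15 − 40640 = -40625. Step 2 — v_5(-40625) = 5 (factor: -40625 = −(5^5 · 13); the sign does not affect v_p). Step 3 — |x − y|_5 = 5^{-5} = 1/3125.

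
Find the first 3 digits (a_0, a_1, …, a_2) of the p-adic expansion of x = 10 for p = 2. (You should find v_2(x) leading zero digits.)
(a_0, …, a_2) = (0, 1, 0)

v_2(10) = 1, so a_0 = ... = a_0 = 0. Factor out: x = 2^1 · u with u = 5 a unit in ℤ_2. Expand u iteratively via a_{v+i} = u_i mod 2, u_{i+1} = (u_i − a_{v+i})/2:
  u_0 = 5;  a_1 = 1;  u_1 = (u_0 − 1)/2 = 2
  u_1 = 2;  a_2 = 0;  u_2 = (u_1 − 0)/2 = 1
Digits: (0, 1, 0).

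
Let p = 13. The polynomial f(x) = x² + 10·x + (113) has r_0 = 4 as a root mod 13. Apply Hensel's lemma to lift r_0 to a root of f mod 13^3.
r_2 = 849 (mod 2197)

Hensel: r_{i+1} = r_i − f(r_i)·(f′(r_i))^{-1} mod 13^{i+2}, f′(x) = 2x + 10. Iterate:
  r_0 = 4 (mod 13)
  r_1 = 4 (mod 169)
  r_2 = 849 (mod 2197)
Final: r = 849 satisfies f(r) ≡ 0 mod 13^3.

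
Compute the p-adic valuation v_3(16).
v_3(16) = 0

v_3(n) is the largest exponent k such that 3^k divides n. Factor out: 16 = 3^0 · 16. (Sign doesn't affect v_p.) So v_3(16) = 0.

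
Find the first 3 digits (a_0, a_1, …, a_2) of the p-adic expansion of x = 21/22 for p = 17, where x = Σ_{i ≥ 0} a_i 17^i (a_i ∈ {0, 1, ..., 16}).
(a_0, …, a_2) = (11, 11, 14)

v_17(21/22) = 0 (numerator and denominator both coprime to 17), so x ∈ ℤ_17^×. Compute digits iteratively via a_i = x_i mod 17, x_{i+1} = (x_i − a_i)/17, with x_0 = x:
  x_0 = 21/22;  a_0 = 11;  x_1 = (x_0 − 11)/17 = -13/22
  x_1 = -13/22;  a_1 = 11;  x_2 = (x_1 − 11)/17 = -15/22
  x_2 = -15/22;  a_2 = 14;  x_3 = (x_2 − 14)/17 = -19/22
Digits: (11, 11, 14).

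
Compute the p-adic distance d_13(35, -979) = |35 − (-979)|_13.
d_13(35, -979) = 1/169

Step 1 — x − y = 35 − (-979) = 1014. Step 2 — v_13(1014) = 2 (factor: 1014 = (13^2 · 6); the sign does not affect v_p). Step 3 — |x − y|_13 = 13^{-2} = 1/169.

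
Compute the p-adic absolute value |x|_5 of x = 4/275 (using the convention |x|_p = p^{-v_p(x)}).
|4/275|_5 = 25

Step 1 — compute v_5(x) by factoring powers of 5 out of the numerator and denominator: v_5(4/275) = -2. Step 2 — apply |x|_p = p^{-v_p(x)} = 5^{2} = 25.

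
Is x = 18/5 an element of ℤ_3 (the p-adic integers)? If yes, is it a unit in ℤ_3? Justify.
x ∈ ℤ_3 but not a unit; v_3(x) = 2 > 0

ℤ_3 = {x ∈ ℚ_3 : v_3(x) ≥ 0} and ℤ_3^× = {x ∈ ℤ_3 : v_3(x) = 0}. Here v_3(18/5) = v_3(num) − v_3(den) = 2; compare against these criteria.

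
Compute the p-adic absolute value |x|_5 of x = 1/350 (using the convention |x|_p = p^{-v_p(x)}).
|1/350|_5 = 25

Step 1 — compute v_5(x) by factoring powers of 5 out of the numerator and denominator: v_5(1/350) = -2. Step 2 — apply |x|_p = p^{-v_p(x)} = 5^{2} = 25.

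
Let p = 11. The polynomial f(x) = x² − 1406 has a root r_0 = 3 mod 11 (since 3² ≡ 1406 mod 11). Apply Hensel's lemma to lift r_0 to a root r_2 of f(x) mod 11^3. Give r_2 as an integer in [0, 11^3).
r_2 = 1103 (mod 1331)

Hensel's recurrence: r_{i+1} = r_i − f(r_i)·(f′(r_i))^{-1} mod 11^{i+2}, with f′(x) = 2x. Iterate:
  r_0 = 3 (mod 11)
  r_1 = 14 (mod 121)
  r_2 = 1103 (mod 1331)
Final: r_2 = 1103, and one checks f(r_2) ≡ 0 mod 11^3.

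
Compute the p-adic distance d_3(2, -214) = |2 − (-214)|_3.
d_3(2, -214) = 1/27

Step 1 — x − y = 2 − (-214) = 216. Step 2 — v_3(216) = 3 (factor: 216 = (3^3 · 8); the sign does not affect v_p). Step 3 — |x − y|_3 = 3^{-3} = 1/27.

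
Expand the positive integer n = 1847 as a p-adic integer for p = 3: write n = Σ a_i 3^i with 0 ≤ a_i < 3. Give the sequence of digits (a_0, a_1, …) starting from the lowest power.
(a_0, a_1, …) = (2, 0, 1, 2, 1, 1, 2)

Repeated division by 3 gives the digits low-to-high: 1847 = 2 + 1·3^2 + 2·3^3 + 1·3^4 + 1·3^5 + 2·3^6. Digit sequence: (2, 0, 1, 2, 1, 1, 2).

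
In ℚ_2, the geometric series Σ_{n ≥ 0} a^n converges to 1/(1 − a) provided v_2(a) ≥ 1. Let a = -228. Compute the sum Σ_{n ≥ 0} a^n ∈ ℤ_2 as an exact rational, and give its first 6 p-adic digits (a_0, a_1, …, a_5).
Σ a^n = 1/(1 − a) = 1/229;  first 6 digits = (1, 0, 1, 1, 0, 1)

v_2(a) = 2 ≥ 1, so the series converges in ℤ_2 to 1/(1 − a) = 1/(1 − (-228)) = 1/229. Expand this rational in ℤ_2: compute digits iteratively via d_i = x_i mod 2, x_{i+1} = (x_i − d_i)/2. The first 6 digits are (1, 0, 1, 1, 0, 1).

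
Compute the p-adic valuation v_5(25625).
v_5(25625) = 4

v_5(n) is the largest exponent k such that 5^k divides n. Factor out: 25625 = 5^4 · 41. (Sign doesn't affect v_p.) So v_5(25625) = 4.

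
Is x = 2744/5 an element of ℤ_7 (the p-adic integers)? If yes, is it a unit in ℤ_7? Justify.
x ∈ ℤ_7 but not a unit; v_7(x) = 3 > 0

ℤ_7 = {x ∈ ℚ_7 : v_7(x) ≥ 0} and ℤ_7^× = {x ∈ ℤ_7 : v_7(x) = 0}. Here v_7(2744/5) = v_7(num) − v_7(den) = 3; compare against these criteria.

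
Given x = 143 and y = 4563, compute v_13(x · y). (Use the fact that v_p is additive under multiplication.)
v_13(652509) = 3

v_p(x) = 1 (factor: 143 = 13^1 · 11); v_p(y) = 2 (factor: 4563 = 13^2 · 27). Additivity: v_p(xy) = v_p(x) + v_p(y) = 1 + 2 = 3. (Direct check: xy = 652509 = 13^3 · (297).)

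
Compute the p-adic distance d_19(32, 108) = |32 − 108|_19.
d_19(32, 108) = 1/19

Step 1 — x − y = 32 − 108 = -76. Step 2 — v_19(-76) = 1 (factor: -76 = −(19^1 · 4); the sign does not affect v_p). Step 3 — |x − y|_19 = 19^{-1} = 1/19.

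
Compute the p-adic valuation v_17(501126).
v_17(501126) = 4

v_17(n) is the largest exponent k such that 17^k divides n. Factor out: 501126 = 17^4 · 6. (Sign doesn't affect v_p.) So v_17(501126) = 4.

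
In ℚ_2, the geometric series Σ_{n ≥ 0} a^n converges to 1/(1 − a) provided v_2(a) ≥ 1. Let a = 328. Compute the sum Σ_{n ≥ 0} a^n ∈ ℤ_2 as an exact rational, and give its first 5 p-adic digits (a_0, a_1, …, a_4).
Σ a^n = 1/(1 − a) = -1/327;  first 5 digits = (1, 0, 0, 1, 0)

v_2(a) = 3 ≥ 1, so the series converges in ℤ_2 to 1/(1 − a) = 1/(1 − 328) = -1/327. Expand this rational in ℤ_2: compute digits iteratively via d_i = x_i mod 2, x_{i+1} = (x_i − d_i)/2. The first 5 digits are (1, 0, 0, 1, 0).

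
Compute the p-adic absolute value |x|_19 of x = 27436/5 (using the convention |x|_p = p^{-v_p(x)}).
|27436/5|_19 = 1/6859

Step 1 — compute v_19(x) by factoring powers of 19 out of the numerator and denominator: v_19(27436/5) = 3. Step 2 — apply |x|_p = p^{-v_p(x)} = 19^{-3} = 1/6859.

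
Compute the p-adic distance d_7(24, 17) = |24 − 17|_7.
d_7(24, 17) = 1/7

Step 1 — x − y = 24 − 17 = 7. Step 2 — v_7(7) = 1 (factor: 7 = (7^1 · 1); the sign does not affect v_p). Step 3 — |x − y|_7 = 7^{-1} = 1/7.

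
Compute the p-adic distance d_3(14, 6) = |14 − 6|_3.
d_3(14, 6) = 1

Step 1 — x − y = 14 − 6 = 8. Step 2 — v_3(8) = 0 (factor: 8 = (3^0 · 8); the sign does not affect v_p). Step 3 — |x − y|_3 = 3^{0} = 1.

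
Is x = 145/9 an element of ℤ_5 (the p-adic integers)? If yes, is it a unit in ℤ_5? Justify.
x ∈ ℤ_5 but not a unit; v_5(x) = 1 > 0

ℤ_5 = {x ∈ ℚ_5 : v_5(x) ≥ 0} and ℤ_5^× = {x ∈ ℤ_5 : v_5(x) = 0}. Here v_5(145/9) = v_5(num) − v_5(den) = 1; compare against these criteria.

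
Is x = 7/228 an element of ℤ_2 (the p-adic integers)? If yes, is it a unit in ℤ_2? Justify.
x ∉ ℤ_2 (v_2(x) = -2 < 0)

ℤ_2 = {x ∈ ℚ_2 : v_2(x) ≥ 0} and ℤ_2^× = {x ∈ ℤ_2 : v_2(x) = 0}. Here v_2(7/228) = v_2(num) − v_2(den) = -2; compare against these criteria.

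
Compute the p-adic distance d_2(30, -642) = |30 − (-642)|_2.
d_2(30, -642) = 1/32

Step 1 — x − y = 30 − (-642) = 672. Step 2 — v_2(672) = 5 (factor: 672 = (2^5 · 21); the sign does not affect v_p). Step 3 — |x − y|_2 = 2^{-5} = 1/32.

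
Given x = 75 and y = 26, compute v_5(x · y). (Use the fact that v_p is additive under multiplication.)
v_5(1950) = 2

v_p(x) = 2 (factor: 75 = 5^2 · 3); v_p(y) = 0 (factor: 26 = 5^0 · 26). Additivity: v_p(xy) = v_p(x) + v_p(y) = 2 + 0 = 2. (Direct check: xy = 1950 = 5^2 · (78).)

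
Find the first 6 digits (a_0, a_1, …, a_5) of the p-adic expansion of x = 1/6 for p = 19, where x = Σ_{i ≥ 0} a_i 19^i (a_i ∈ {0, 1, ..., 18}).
(a_0, …, a_5) = (16, 15, 15, 15, 15, 15)

v_19(1/6) = 0 (numerator and denominator both coprime to 19), so x ∈ ℤ_19^×. Compute digits iteratively via a_i = x_i mod 19, x_{i+1} = (x_i − a_i)/19, with x_0 = x:
  x_0 = 1/6;  a_0 = 16;  x_1 = (x_0 − 16)/19 = -5/6
  x_1 = -5/6;  a_1 = 15;  x_2 = (x_1 − 15)/19 = -5/6
  x_2 = -5/6;  a_2 = 15;  x_3 = (x_2 − 15)/19 = -5/6
  x_3 = -5/6;  a_3 = 15;  x_4 = (x_3 − 15)/19 = -5/6
  x_4 = -5/6;  a_4 = 15;  x_5 = (x_4 − 15)/19 = -5/6
  x_5 = -5/6;  a_5 = 15;  x_6 = (x_5 − 15)/19 = -5/6
Digits: (16, 15, 15, 15, 15, 15).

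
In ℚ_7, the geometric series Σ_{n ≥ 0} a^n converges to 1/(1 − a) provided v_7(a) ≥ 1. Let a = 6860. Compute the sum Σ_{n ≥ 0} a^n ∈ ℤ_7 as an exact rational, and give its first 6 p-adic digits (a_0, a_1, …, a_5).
Σ a^n = 1/(1 − a) = -1/6859;  first 6 digits = (1, 0, 0, 6, 2, 0)

v_7(a) = 3 ≥ 1, so the series converges in ℤ_7 to 1/(1 − a) = 1/(1 − 6860) = -1/6859. Expand this rational in ℤ_7: compute digits iteratively via d_i = x_i mod 7, x_{i+1} = (x_i − d_i)/7. The first 6 digits are (1, 0, 0, 6, 2, 0).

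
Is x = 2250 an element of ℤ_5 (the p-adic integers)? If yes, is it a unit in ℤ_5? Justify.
x ∈ ℤ_5 but not a unit; v_5(x) = 3 > 0

ℤ_5 = {x ∈ ℚ_5 : v_5(x) ≥ 0} and ℤ_5^× = {x ∈ ℤ_5 : v_5(x) = 0}. Here v_5(2250) = v_5(num) − v_5(den) = 3; compare against these criteria.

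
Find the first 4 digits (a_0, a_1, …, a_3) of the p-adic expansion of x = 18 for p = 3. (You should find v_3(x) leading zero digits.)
(a_0, …, a_3) = (0, 0, 2, 0)

v_3(18) = 2, so a_0 = ... = a_1 = 0. Factor out: x = 3^2 · u with u = 2 a unit in ℤ_3. Expand u iteratively via a_{v+i} = u_i mod 3, u_{i+1} = (u_i − a_{v+i})/3:
  u_0 = 2;  a_2 = 2;  u_1 = (u_0 − 2)/3 = 0
  u_1 = 0;  a_3 = 0;  u_2 = (u_1 − 0)/3 = 0
Digits: (0, 0, 2, 0).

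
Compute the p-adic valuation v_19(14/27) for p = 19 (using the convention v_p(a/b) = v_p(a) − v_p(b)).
v_19(14/27) = 0

Factor powers of 19 from the numerator and denominator of the reduced fraction: 14 = 19^0 · 14 and 27 = 19^0 · 27. Apply v_p(a/b) = v_p(a) − v_p(b): v_19(14/27) = 0 − 0 = 0.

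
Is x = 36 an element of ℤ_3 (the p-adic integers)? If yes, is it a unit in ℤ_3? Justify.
x ∈ ℤ_3 but not a unit; v_3(x) = 2 > 0

ℤ_3 = {x ∈ ℚ_3 : v_3(x) ≥ 0} and ℤ_3^× = {x ∈ ℤ_3 : v_3(x) = 0}. Here v_3(36) = v_3(num) − v_3(den) = 2; compare against these criteria.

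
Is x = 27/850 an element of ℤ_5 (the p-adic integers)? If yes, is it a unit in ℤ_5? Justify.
x ∉ ℤ_5 (v_5(x) = -2 < 0)

ℤ_5 = {x ∈ ℚ_5 : v_5(x) ≥ 0} and ℤ_5^× = {x ∈ ℤ_5 : v_5(x) = 0}. Here v_5(27/850) = v_5(num) − v_5(den) = -2; compare against these criteria.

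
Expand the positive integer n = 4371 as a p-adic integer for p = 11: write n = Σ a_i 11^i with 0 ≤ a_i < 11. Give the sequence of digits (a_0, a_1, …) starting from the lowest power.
(a_0, a_1, …) = (4, 1, 3, 3)

Repeated division by 11 gives the digits low-to-high: 4371 = 4 + 1·11^1 + 3·11^2 + 3·11^3. Digit sequence: (4, 1, 3, 3).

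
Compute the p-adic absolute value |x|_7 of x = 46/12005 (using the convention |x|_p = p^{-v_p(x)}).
|46/12005|_7 = 2401

Step 1 — compute v_7(x) by factoring powers of 7 out of the numerator and denominator: v_7(46/12005) = -4. Step 2 — apply |x|_p = p^{-v_p(x)} = 7^{4} = 2401.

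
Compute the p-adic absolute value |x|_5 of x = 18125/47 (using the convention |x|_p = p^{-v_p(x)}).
|18125/47|_5 = 1/625

Step 1 — compute v_5(x) by factoring powers of 5 out of the numerator and denominator: v_5(18125/47) = 4. Step 2 — apply |x|_p = p^{-v_p(x)} = 5^{-4} = 1/625.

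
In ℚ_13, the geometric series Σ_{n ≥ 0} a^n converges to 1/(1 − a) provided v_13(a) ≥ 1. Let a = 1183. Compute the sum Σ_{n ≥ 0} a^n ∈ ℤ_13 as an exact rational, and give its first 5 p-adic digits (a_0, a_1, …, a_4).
Σ a^n = 1/(1 − a) = -1/1182;  first 5 digits = (1, 0, 7, 0, 10)

v_13(a) = 2 ≥ 1, so the series converges in ℤ_13 to 1/(1 − a) = 1/(1 − 1183) = -1/1182. Expand this rational in ℤ_13: compute digits iteratively via d_i = x_i mod 13, x_{i+1} = (x_i − d_i)/13. The first 5 digits are (1, 0, 7, 0, 10).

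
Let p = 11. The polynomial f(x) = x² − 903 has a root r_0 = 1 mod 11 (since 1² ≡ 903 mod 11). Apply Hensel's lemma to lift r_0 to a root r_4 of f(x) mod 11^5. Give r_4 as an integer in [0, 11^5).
r_4 = 71116 (mod 161051)

Hensel's recurrence: r_{i+1} = r_i − f(r_i)·(f′(r_i))^{-1} mod 11^{i+2}, with f′(x) = 2x. Iterate:
  r_0 = 1 (mod 11)
  r_1 = 89 (mod 121)
  r_2 = 573 (mod 1331)
  r_3 = 12552 (mod 14641)
  r_4 = 71116 (mod 161051)
Final: r_4 = 71116, and one checks f(r_4) ≡ 0 mod 11^5.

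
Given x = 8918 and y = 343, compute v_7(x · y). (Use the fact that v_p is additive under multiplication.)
v_7(3058874) = 6

v_p(x) = 3 (factor: 8918 = 7^3 · 26); v_p(y) = 3 (factor: 343 = 7^3 · 1). Additivity: v_p(xy) = v_p(x) + v_p(y) = 3 + 3 = 6. (Direct check: xy = 3058874 = 7^6 · (26).)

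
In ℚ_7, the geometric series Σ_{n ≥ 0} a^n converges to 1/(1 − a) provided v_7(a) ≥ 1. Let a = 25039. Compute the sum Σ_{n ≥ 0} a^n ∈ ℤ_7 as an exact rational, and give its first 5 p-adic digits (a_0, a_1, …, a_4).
Σ a^n = 1/(1 − a) = -1/25038;  first 5 digits = (1, 0, 0, 3, 3)

v_7(a) = 3 ≥ 1, so the series converges in ℤ_7 to 1/(1 − a) = 1/(1 − 25039) = -1/25038. Expand this rational in ℤ_7: compute digits iteratively via d_i = x_i mod 7, x_{i+1} = (x_i − d_i)/7. The first 5 digits are (1, 0, 0, 3, 3).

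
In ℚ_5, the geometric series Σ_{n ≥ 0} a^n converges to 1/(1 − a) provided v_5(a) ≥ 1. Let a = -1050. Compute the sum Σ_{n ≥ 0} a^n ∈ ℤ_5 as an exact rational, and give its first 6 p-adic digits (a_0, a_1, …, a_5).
Σ a^n = 1/(1 − a) = 1/1051;  first 6 digits = (1, 0, 3, 1, 2, 2)

v_5(a) = 2 ≥ 1, so the series converges in ℤ_5 to 1/(1 − a) = 1/(1 − (-1050)) = 1/1051. Expand this rational in ℤ_5: compute digits iteratively via d_i = x_i mod 5, x_{i+1} = (x_i − d_i)/5. The first 6 digits are (1, 0, 3, 1, 2, 2).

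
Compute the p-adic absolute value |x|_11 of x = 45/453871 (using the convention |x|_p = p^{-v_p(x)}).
|45/453871|_11 = 14641

Step 1 — compute v_11(x) by factoring powers of 11 out of the numerator and denominator: v_11(45/453871) = -4. Step 2 — apply |x|_p = p^{-v_p(x)} = 11^{4} = 14641.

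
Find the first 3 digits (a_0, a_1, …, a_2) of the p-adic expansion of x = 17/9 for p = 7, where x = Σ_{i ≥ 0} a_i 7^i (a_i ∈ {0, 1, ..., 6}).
(a_0, …, a_2) = (5, 5, 0)

v_7(17/9) = 0 (numerator and denominator both coprime to 7), so x ∈ ℤ_7^×. Compute digits iteratively via a_i = x_i mod 7, x_{i+1} = (x_i − a_i)/7, with x_0 = x:
  x_0 = 17/9;  a_0 = 5;  x_1 = (x_0 − 5)/7 = -4/9
  x_1 = -4/9;  a_1 = 5;  x_2 = (x_1 − 5)/7 = -7/9
  x_2 = -7/9;  a_2 = 0;  x_3 = (x_2 − 0)/7 = -1/9
Digits: (5, 5, 0).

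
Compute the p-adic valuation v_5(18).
v_5(18) = 0

v_5(n) is the largest exponent k such that 5^k divides n. Factor out: 18 = 5^0 · 18. (Sign doesn't affect v_p.) So v_5(18) = 0.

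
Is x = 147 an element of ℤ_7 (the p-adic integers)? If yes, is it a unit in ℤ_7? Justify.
x ∈ ℤ_7 but not a unit; v_7(x) = 2 > 0

ℤ_7 = {x ∈ ℚ_7 : v_7(x) ≥ 0} and ℤ_7^× = {x ∈ ℤ_7 : v_7(x) = 0}. Here v_7(147) = v_7(num) − v_7(den) = 2; compare against these criteria.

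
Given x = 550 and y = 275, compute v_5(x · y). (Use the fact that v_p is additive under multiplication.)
v_5(151250) = 4

v_p(x) = 2 (factor: 550 = 5^2 · 22); v_p(y) = 2 (factor: 275 = 5^2 · 11). Additivity: v_p(xy) = v_p(x) + v_p(y) = 2 + 2 = 4. (Direct check: xy = 151250 = 5^4 · (242).)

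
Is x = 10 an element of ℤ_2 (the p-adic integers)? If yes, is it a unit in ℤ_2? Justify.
x ∈ ℤ_2 but not a unit; v_2(x) = 1 > 0

ℤ_2 = {x ∈ ℚ_2 : v_2(x) ≥ 0} and ℤ_2^× = {x ∈ ℤ_2 : v_2(x) = 0}. Here v_2(10) = v_2(num) − v_2(den) = 1; compare against these criteria.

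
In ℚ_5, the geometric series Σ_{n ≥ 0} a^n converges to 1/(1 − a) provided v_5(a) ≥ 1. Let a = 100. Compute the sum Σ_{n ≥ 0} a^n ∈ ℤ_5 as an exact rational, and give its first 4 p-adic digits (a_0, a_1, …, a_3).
Σ a^n = 1/(1 − a) = -1/99;  first 4 digits = (1, 0, 4, 0)

v_5(a) = 2 ≥ 1, so the series converges in ℤ_5 to 1/(1 − a) = 1/(1 − 100) = -1/99. Expand this rational in ℤ_5: compute digits iteratively via d_i = x_i mod 5, x_{i+1} = (x_i − d_i)/5. The first 4 digits are (1, 0, 4, 0).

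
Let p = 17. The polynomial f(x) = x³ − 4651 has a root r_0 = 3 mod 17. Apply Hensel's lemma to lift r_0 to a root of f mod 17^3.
r_2 = 1448 (mod 4913)

Hensel: r_{i+1} = r_i − f(r_i)/f′(r_i) mod 17^{i+2}, where f′(x) = 3x². Iterate:
  r_0 = 3 (mod 17)
  r_1 = 3 (mod 289)
  r_2 = 1448 (mod 4913)
Final: r = 1448 with f(r) ≡ 0 mod 17^3.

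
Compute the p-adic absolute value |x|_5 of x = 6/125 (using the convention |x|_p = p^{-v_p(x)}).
|6/125|_5 = 125

Step 1 — compute v_5(x) by factoring powers of 5 out of the numerator and denominator: v_5(6/125) = -3. Step 2 — apply |x|_p = p^{-v_p(x)} = 5^{3} = 125.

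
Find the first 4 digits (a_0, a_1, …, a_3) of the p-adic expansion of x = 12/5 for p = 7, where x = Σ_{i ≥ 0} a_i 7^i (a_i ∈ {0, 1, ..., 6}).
(a_0, …, a_3) = (1, 3, 1, 4)

v_7(12/5) = 0 (numerator and denominator both coprime to 7), so x ∈ ℤ_7^×. Compute digits iteratively via a_i = x_i mod 7, x_{i+1} = (x_i − a_i)/7, with x_0 = x:
  x_0 = 12/5;  a_0 = 1;  x_1 = (x_0 − 1)/7 = 1/5
  x_1 = 1/5;  a_1 = 3;  x_2 = (x_1 − 3)/7 = -2/5
  x_2 = -2/5;  a_2 = 1;  x_3 = (x_2 − 1)/7 = -1/5
  x_3 = -1/5;  a_3 = 4;  x_4 = (x_3 − 4)/7 = -3/5
Digits: (1, 3, 1, 4).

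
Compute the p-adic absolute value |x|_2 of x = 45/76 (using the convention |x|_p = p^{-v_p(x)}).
|45/76|_2 = 4

Step 1 — compute v_2(x) by factoring powers of 2 out of the numerator and denominator: v_2(45/76) = -2. Step 2 — apply |x|_p = p^{-v_p(x)} = 2^{2} = 4.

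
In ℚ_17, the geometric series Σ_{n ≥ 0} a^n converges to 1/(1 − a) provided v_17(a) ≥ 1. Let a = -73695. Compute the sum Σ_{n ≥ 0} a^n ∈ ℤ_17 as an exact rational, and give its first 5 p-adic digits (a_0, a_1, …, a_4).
Σ a^n = 1/(1 − a) = 1/73696;  first 5 digits = (1, 0, 0, 2, 16)

v_17(a) = 3 ≥ 1, so the series converges in ℤ_17 to 1/(1 − a) = 1/(1 − (-73695)) = 1/73696. Expand this rational in ℤ_17: compute digits iteratively via d_i = x_i mod 17, x_{i+1} = (x_i − d_i)/17. The first 5 digits are (1, 0, 0, 2, 16).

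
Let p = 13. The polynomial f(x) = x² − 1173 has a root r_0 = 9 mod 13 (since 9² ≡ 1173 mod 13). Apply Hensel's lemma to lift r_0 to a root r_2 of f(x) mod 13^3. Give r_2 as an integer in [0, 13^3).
r_2 = 1140 (mod 2197)

Hensel's recurrence: r_{i+1} = r_i − f(r_i)·(f′(r_i))^{-1} mod 13^{i+2}, with f′(x) = 2x. Iterate:
  r_0 = 9 (mod 13)
  r_1 = 126 (mod 169)
  r_2 = 1140 (mod 2197)
Final: r_2 = 1140, and one checks f(r_2) ≡ 0 mod 13^3.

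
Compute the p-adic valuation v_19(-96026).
v_19(-96026) = 3

v_19(n) is the largest exponent k such that 19^k divides n. Factor out: -96026 = -19^3 · 14. (Sign doesn't affect v_p.) So v_19(-96026) = 3.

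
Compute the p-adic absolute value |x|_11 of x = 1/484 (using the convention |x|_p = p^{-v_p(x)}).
|1/484|_11 = 121

Step 1 — compute v_11(x) by factoring powers of 11 out of the numerator and denominator: v_11(1/484) = -2. Step 2 — apply |x|_p = p^{-v_p(x)} = 11^{2} = 121.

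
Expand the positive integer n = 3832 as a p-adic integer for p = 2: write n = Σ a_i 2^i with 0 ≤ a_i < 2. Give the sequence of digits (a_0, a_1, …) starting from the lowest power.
(a_0, a_1, …) = (0, 0, 0, 1, 1, 1, 1, 1, 0, 1, 1, 1)

Repeated division by 2 gives the digits low-to-high: 3832 = 1·2^3 + 1·2^4 + 1·2^5 + 1·2^6 + 1·2^7 + 1·2^9 + 1·2^10 + 1·2^11. Digit sequence: (0, 0, 0, 1, 1, 1, 1, 1, 0, 1, 1, 1).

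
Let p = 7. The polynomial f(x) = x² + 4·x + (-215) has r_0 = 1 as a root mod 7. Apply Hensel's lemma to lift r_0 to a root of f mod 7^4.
r_3 = 1947 (mod 2401)

Hensel: r_{i+1} = r_i − f(r_i)·(f′(r_i))^{-1} mod 7^{i+2}, f′(x) = 2x + 4. Iterate:
  r_0 = 1 (mod 7)
  r_1 = 36 (mod 49)
  r_2 = 232 (mod 343)
  r_3 = 1947 (mod 2401)
Final: r = 1947 satisfies f(r) ≡ 0 mod 7^4.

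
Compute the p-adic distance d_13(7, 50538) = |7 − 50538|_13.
d_13(7, 50538) = 1/2197

Step 1 — x − y = 7 − 50538 = -50531. Step 2 — v_13(-50531) = 3 (factor: -50531 = −(13^3 · 23); the sign does not affect v_p). Step 3 — |x − y|_13 = 13^{-3} = 1/2197.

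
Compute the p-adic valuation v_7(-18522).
v_7(-18522) = 3

v_7(n) is the largest exponent k such that 7^k divides n. Factor out: -18522 = -7^3 · 54. (Sign doesn't affect v_p.) So v_7(-18522) = 3.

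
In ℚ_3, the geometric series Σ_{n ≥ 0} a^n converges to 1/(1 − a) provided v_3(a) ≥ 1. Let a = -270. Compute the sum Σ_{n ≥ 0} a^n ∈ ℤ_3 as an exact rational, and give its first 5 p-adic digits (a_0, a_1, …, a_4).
Σ a^n = 1/(1 − a) = 1/271;  first 5 digits = (1, 0, 0, 2, 2)

v_3(a) = 3 ≥ 1, so the series converges in ℤ_3 to 1/(1 − a) = 1/(1 − (-270)) = 1/271. Expand this rational in ℤ_3: compute digits iteratively via d_i = x_i mod 3, x_{i+1} = (x_i − d_i)/3. The first 5 digits are (1, 0, 0, 2, 2).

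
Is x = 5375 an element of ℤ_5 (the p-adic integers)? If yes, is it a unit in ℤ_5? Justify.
x ∈ ℤ_5 but not a unit; v_5(x) = 3 > 0

ℤ_5 = {x ∈ ℚ_5 : v_5(x) ≥ 0} and ℤ_5^× = {x ∈ ℤ_5 : v_5(x) = 0}. Here v_5(5375) = v_5(num) − v_5(den) = 3; compare against these criteria.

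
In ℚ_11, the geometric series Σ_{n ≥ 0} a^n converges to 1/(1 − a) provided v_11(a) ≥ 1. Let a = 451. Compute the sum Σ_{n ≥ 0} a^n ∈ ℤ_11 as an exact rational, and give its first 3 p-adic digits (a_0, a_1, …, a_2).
Σ a^n = 1/(1 − a) = -1/450;  first 3 digits = (1, 8, 1)

v_11(a) = 1 ≥ 1, so the series converges in ℤ_11 to 1/(1 − a) = 1/(1 − 451) = -1/450. Expand this rational in ℤ_11: compute digits iteratively via d_i = x_i mod 11, x_{i+1} = (x_i − d_i)/11. The first 3 digits are (1, 8, 1).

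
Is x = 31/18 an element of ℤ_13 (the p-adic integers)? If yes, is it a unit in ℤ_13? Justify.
x ∈ ℤ_13^× (unit); v_13(x) = 0

ℤ_13 = {x ∈ ℚ_13 : v_13(x) ≥ 0} and ℤ_13^× = {x ∈ ℤ_13 : v_13(x) = 0}. Here v_13(31/18) = v_13(num) − v_13(den) = 0; compare against these criteria.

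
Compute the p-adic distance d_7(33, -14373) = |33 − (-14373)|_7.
d_7(33, -14373) = 1/2401

Step 1 — x − y = 33 − (-14373) = 14406. Step 2 — v_7(14406) = 4 (factor: 14406 = (7^4 · 6); the sign does not affect v_p). Step 3 — |x − y|_7 = 7^{-4} = 1/2401.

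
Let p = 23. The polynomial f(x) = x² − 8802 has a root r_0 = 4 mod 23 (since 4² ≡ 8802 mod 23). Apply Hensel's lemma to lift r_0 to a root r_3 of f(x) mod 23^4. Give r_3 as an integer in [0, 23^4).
r_3 = 3086 (mod 279841)

Hensel's recurrence: r_{i+1} = r_i − f(r_i)·(f′(r_i))^{-1} mod 23^{i+2}, with f′(x) = 2x. Iterate:
  r_0 = 4 (mod 23)
  r_1 = 441 (mod 529)
  r_2 = 3086 (mod 12167)
  r_3 = 3086 (mod 279841)
Final: r_3 = 3086, and one checks f(r_3) ≡ 0 mod 23^4.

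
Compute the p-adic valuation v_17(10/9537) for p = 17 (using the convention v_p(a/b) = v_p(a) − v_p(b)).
v_17(10/9537) = -2

Factor powers of 17 from the numerator and denominator of the reduced fraction: 10 = 17^0 · 10 and 9537 = 17^2 · 33. Apply v_p(a/b) = v_p(a) − v_p(b): v_17(10/9537) = 0 − 2 = -2.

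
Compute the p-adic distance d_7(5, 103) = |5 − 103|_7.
d_7(5, 103) = 1/49

Step 1 — x − y = 5 − 103 = -98. Step 2 — v_7(-98) = 2 (factor: -98 = −(7^2 · 2); the sign does not affect v_p). Step 3 — |x − y|_7 = 7^{-2} = 1/49.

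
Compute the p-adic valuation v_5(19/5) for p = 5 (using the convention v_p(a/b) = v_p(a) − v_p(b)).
v_5(19/5) = -1

Factor powers of 5 from the numerator and denominator of the reduced fraction: 19 = 5^0 · 19 and 5 = 5^1 · 1. Apply v_p(a/b) = v_p(a) − v_p(b): v_5(19/5) = 0 − 1 = -1.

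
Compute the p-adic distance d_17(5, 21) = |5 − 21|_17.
d_17(5, 21) = 1

Step 1 — x − y = 5 − 21 = -16. Step 2 — v_17(-16) = 0 (factor: -16 = −(17^0 · 16); the sign does not affect v_p). Step 3 — |x − y|_17 = 17^{0} = 1.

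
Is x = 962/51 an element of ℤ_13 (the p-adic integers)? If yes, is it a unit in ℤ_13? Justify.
x ∈ ℤ_13 but not a unit; v_13(x) = 1 > 0

ℤ_13 = {x ∈ ℚ_13 : v_13(x) ≥ 0} and ℤ_13^× = {x ∈ ℤ_13 : v_13(x) = 0}. Here v_13(962/51) = v_13(num) − v_13(den) = 1; compare against these criteria.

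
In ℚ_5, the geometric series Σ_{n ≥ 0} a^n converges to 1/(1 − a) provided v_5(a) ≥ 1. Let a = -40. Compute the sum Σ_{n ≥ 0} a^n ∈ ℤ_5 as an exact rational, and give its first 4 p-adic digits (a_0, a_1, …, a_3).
Σ a^n = 1/(1 − a) = 1/41;  first 4 digits = (1, 2, 2, 0)

v_5(a) = 1 ≥ 1, so the series converges in ℤ_5 to 1/(1 − a) = 1/(1 − (-40)) = 1/41. Expand this rational in ℤ_5: compute digits iteratively via d_i = x_i mod 5, x_{i+1} = (x_i − d_i)/5. The first 4 digits are (1, 2, 2, 0).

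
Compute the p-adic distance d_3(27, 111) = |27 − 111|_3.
d_3(27, 111) = 1/3

Step 1 — x − y = 27 − 111 = -84. Step 2 — v_3(-84) = 1 (factor: -84 = −(3^1 · 28); the sign does not affect v_p). Step 3 — |x − y|_3 = 3^{-1} = 1/3.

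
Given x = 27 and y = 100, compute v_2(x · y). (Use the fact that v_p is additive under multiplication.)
v_2(2700) = 2

v_p(x) = 0 (factor: 27 = 2^0 · 27); v_p(y) = 2 (factor: 100 = 2^2 · 25). Additivity: v_p(xy) = v_p(x) + v_p(y) = 0 + 2 = 2. (Direct check: xy = 2700 = 2^2 · (675).)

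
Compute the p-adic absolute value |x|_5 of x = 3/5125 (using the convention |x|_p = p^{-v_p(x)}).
|3/5125|_5 = 125

Step 1 — compute v_5(x) by factoring powers of 5 out of the numerator and denominator: v_5(3/5125) = -3. Step 2 — apply |x|_p = p^{-v_p(x)} = 5^{3} = 125.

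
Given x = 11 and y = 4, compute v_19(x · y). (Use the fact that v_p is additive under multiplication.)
v_19(44) = 0

v_p(x) = 0 (factor: 11 = 19^0 · 11); v_p(y) = 0 (factor: 4 = 19^0 · 4). Additivity: v_p(xy) = v_p(x) + v_p(y) = 0 + 0 = 0. (Direct check: xy = 44 = 19^0 · (44).)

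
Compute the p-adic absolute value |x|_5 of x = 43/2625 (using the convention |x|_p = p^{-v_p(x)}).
|43/2625|_5 = 125

Step 1 — compute v_5(x) by factoring powers of 5 out of the numerator and denominator: v_5(43/2625) = -3. Step 2 — apply |x|_p = p^{-v_p(x)} = 5^{3} = 125.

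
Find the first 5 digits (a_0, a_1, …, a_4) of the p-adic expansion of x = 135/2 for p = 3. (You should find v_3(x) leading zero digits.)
(a_0, …, a_4) = (0, 0, 0, 1, 2)

v_3(135/2) = 3, so a_0 = ... = a_2 = 0. Factor out: x = 3^3 · u with u = 5/2 a unit in ℤ_3. Expand u iteratively via a_{v+i} = u_i mod 3, u_{i+1} = (u_i − a_{v+i})/3:
  u_0 = 5/2;  a_3 = 1;  u_1 = (u_0 − 1)/3 = 1/2
  u_1 = 1/2;  a_4 = 2;  u_2 = (u_1 − 2)/3 = -1/2
Digits: (0, 0, 0, 1, 2).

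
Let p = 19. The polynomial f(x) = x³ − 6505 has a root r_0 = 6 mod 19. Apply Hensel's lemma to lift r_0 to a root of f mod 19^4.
r_3 = 22122 (mod 130321)

Hensel: r_{i+1} = r_i − f(r_i)/f′(r_i) mod 19^{i+2}, where f′(x) = 3x². Iterate:
  r_0 = 6 (mod 19)
  r_1 = 101 (mod 361)
  r_2 = 1545 (mod 6859)
  r_3 = 22122 (mod 130321)
Final: r = 22122 with f(r) ≡ 0 mod 19^4.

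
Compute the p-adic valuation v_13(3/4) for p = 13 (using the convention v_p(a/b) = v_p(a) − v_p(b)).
v_13(3/4) = 0

Factor powers of 13 from the numerator and denominator of the reduced fraction: 3 = 13^0 · 3 and 4 = 13^0 · 4. Apply v_p(a/b) = v_p(a) − v_p(b): v_13(3/4) = 0 − 0 = 0.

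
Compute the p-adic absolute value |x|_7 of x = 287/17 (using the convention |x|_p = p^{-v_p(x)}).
|287/17|_7 = 1/7

Step 1 — compute v_7(x) by factoring powers of 7 out of the numerator and denominator: v_7(287/17) = 1. Step 2 — apply |x|_p = p^{-v_p(x)} = 7^{-1} = 1/7.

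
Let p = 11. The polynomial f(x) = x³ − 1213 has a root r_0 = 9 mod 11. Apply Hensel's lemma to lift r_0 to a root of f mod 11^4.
r_3 = 493 (mod 14641)

Hensel: r_{i+1} = r_i − f(r_i)/f′(r_i) mod 11^{i+2}, where f′(x) = 3x². Iterate:
  r_0 = 9 (mod 11)
  r_1 = 9 (mod 121)
  r_2 = 493 (mod 1331)
  r_3 = 493 (mod 14641)
Final: r = 493 with f(r) ≡ 0 mod 11^4.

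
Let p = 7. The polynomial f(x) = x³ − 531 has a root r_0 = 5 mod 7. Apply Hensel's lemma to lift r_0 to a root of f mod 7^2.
r_1 = 47 (mod 49)

Hensel: r_{i+1} = r_i − f(r_i)/f′(r_i) mod 7^{i+2}, where f′(x) = 3x². Iterate:
  r_0 = 5 (mod 7)
  r_1 = 47 (mod 49)
Final: r = 47 with f(r) ≡ 0 mod 7^2.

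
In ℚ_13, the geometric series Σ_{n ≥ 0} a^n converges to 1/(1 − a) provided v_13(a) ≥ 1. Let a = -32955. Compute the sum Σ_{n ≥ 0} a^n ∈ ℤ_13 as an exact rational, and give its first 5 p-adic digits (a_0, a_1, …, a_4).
Σ a^n = 1/(1 − a) = 1/32956;  first 5 digits = (1, 0, 0, 11, 11)

v_13(a) = 3 ≥ 1, so the series converges in ℤ_13 to 1/(1 − a) = 1/(1 − (-32955)) = 1/32956. Expand this rational in ℤ_13: compute digits iteratively via d_i = x_i mod 13, x_{i+1} = (x_i − d_i)/13. The first 5 digits are (1, 0, 0, 11, 11).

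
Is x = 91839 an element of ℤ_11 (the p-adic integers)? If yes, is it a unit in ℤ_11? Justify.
x ∈ ℤ_11 but not a unit; v_11(x) = 3 > 0

ℤ_11 = {x ∈ ℚ_11 : v_11(x) ≥ 0} and ℤ_11^× = {x ∈ ℤ_11 : v_11(x) = 0}. Here v_11(91839) = v_11(num) − v_11(den) = 3; compare against these criteria.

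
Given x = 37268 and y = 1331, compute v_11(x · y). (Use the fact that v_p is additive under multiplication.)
v_11(49603708) = 6

v_p(x) = 3 (factor: 37268 = 11^3 · 28); v_p(y) = 3 (factor: 1331 = 11^3 · 1). Additivity: v_p(xy) = v_p(x) + v_p(y) = 3 + 3 = 6. (Direct check: xy = 49603708 = 11^6 · (28).)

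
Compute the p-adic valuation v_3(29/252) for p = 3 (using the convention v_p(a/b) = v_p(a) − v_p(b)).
v_3(29/252) = -2

Factor powers of 3 from the numerator and denominator of the reduced fraction: 29 = 3^0 · 29 and 252 = 3^2 · 28. Apply v_p(a/b) = v_p(a) − v_p(b): v_3(29/252) = 0 − 2 = -2.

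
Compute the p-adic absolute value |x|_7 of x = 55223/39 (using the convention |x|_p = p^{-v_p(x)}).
|55223/39|_7 = 1/2401

Step 1 — compute v_7(x) by factoring powers of 7 out of the numerator and denominator: v_7(55223/39) = 4. Step 2 — apply |x|_p = p^{-v_p(x)} = 7^{-4} = 1/2401.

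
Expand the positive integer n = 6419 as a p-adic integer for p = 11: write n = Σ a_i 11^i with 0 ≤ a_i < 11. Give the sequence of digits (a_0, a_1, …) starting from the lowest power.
(a_0, a_1, …) = (6, 0, 9, 4)

Repeated division by 11 gives the digits low-to-high: 6419 = 6 + 9·11^2 + 4·11^3. Digit sequence: (6, 0, 9, 4).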